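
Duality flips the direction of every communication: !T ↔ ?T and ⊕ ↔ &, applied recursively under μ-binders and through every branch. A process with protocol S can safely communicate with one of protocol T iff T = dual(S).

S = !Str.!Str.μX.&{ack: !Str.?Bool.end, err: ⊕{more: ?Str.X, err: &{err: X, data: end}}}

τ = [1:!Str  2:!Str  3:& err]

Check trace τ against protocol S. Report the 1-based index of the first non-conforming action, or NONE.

[1] !Str  match  state: !Str.μX.…
[2] !Str  match  state: μX.…
[3] & err  match  state: ⊕{more: ?Str.μX.…, err: &{err: μX.…, data: end}}
τ conforms to S (length 3)

NONE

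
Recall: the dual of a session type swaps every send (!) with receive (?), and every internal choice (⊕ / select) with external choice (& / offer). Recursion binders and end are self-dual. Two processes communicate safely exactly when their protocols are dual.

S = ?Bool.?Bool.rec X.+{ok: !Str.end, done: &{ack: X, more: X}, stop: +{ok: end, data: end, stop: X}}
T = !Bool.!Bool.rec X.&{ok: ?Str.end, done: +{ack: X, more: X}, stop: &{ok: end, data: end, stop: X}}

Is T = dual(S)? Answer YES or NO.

?Bool | !Bool  ✓
  ?Bool | !Bool  ✓
    rec X | rec X  ✓ (rec unchanged)
      +{ok,done,stop} | &{ok,done,stop}  ✓ same labels
        • ok:
          !Str | ?Str  ✓
            end | end  ✓
        • done:
          &{ack,more} | +{ack,more}  ✓ same labels
            • ack:
              X | X  ✓
            • more:
              X | X  ✓
        • stop:
          +{ok,data,stop} | &{ok,data,stop}  ✓ same labels
            • ok:
              end | end  ✓
            • data:
              end | end  ✓
            • stop:
              X | X  ✓

YES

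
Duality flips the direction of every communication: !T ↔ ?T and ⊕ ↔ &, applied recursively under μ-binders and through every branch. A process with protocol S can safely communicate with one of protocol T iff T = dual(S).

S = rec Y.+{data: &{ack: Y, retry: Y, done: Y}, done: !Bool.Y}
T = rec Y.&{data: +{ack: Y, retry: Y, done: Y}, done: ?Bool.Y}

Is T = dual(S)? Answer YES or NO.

rec Y vs rec Y  ok (μ self-dual)
  +{data,done} vs &{data,done}  ok same labels
    [data]
      &{ack,retry,done} vs +{ack,retry,done}  ok same labels
        [ack]
          Y vs Y  ok
        [retry]
          Y vs Y  ok
        [done]
          Y vs Y  ok
    [done]
      !Bool vs ?Bool  ok
        Y vs Y  ok

YES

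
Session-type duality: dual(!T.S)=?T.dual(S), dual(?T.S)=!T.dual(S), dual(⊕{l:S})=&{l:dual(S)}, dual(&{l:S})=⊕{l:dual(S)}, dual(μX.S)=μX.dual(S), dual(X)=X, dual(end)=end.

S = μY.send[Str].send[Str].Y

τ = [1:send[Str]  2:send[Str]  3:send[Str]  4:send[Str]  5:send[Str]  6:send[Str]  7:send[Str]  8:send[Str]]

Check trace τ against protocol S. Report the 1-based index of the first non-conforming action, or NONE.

@1 send[Str]  ✓  residual = send[Str].μY.…
@2 send[Str]  ✓  residual = μY.…
@3 send[Str]  ✓  residual = send[Str].μY.…
@4 send[Str]  ✓  residual = μY.…
@5 send[Str]  ✓  residual = send[Str].μY.…
@6 send[Str]  ✓  residual = μY.…
@7 send[Str]  ✓  residual = send[Str].μY.…
@8 send[Str]  ✓  residual = μY.…
trace exhausted — no violation

NONE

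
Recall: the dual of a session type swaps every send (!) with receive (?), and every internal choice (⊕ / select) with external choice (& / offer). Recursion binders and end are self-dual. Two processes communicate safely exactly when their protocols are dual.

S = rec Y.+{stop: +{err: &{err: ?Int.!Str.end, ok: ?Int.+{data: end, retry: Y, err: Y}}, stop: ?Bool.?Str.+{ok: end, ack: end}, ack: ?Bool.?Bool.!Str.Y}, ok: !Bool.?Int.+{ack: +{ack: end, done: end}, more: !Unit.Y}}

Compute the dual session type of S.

rec Y ↦ rec Y  (μ self-dual)
  +{stop,ok} ↦ &{stop,ok}  (select→offer)
    [stop]
      +{err,stop,ack} ↦ &{err,stop,ack}  (select→offer)
        [err]
          &{err,ok} ↦ +{err,ok}  (offer→select)
            [err]
              ?Int ↦ !Int
                !Str ↦ ?Str
                  end self-dual
            [ok]
              ?Int ↦ !Int
                +{data,retry,err} ↦ &{data,retry,err}  (select→offer)
                  [data]
                    end self-dual
                  [retry]
                    Y self-dual
                  [err]
                    Y self-dual
        [stop]
          ?Bool ↦ !Bool
            ?Str ↦ !Str
              +{ok,ack} ↦ &{ok,ack}  (select→offer)
                [ok]
                  end self-dual
                [ack]
                  end self-dual
        [ack]
          ?Bool ↦ !Bool
            ?Bool ↦ !Bool
              !Str ↦ ?Str
                Y self-dual
    [ok]
      !Bool ↦ ?Bool
        ?Int ↦ !Int
          +{ack,more} ↦ &{ack,more}  (select→offer)
            [ack]
              +{ack,done} ↦ &{ack,done}  (select→offer)
                [ack]
                  end self-dual
                [done]
                  end self-dual
            [more]
              !Unit ↦ ?Unit
                Y self-dual

rec Y.&{stop: &{err: +{err: !Int.?Str.end, ok: !Int.&{data: end, retry: Y, err: Y}}, stop: !Bool.!Str.&{ok: end, ack: end}, ack: !Bool.!Bool.?Str.Y}, ok: ?Bool.!Int.&{ack: &{ack: end, done: end}, more: ?Unit.Y}}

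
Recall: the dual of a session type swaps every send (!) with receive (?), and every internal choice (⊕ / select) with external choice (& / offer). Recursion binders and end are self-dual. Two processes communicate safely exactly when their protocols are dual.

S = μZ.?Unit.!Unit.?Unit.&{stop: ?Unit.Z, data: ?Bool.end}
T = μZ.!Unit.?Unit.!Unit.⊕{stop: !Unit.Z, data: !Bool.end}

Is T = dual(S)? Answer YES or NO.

μZ vs μZ  ok (binder kept)
  ?Unit vs !Unit  ok
    !Unit vs ?Unit  ok
      ?Unit vs !Unit  ok
        &{stop,data} vs ⊕{stop,data}  ok same labels
          case stop:
            ?Unit vs !Unit  ok
              Z vs Z  ok
          case data:
            ?Bool vs !Bool  ok
              end vs end  ok

YES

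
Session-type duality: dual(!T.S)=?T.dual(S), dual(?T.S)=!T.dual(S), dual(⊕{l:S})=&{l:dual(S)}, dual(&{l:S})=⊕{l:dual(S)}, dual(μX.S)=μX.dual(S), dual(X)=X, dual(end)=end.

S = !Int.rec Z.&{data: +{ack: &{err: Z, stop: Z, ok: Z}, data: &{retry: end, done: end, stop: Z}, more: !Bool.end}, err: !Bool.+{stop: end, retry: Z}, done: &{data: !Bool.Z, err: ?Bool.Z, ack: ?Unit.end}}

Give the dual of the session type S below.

!Int = ?Int
  rec Z = rec Z  (μ self-dual)
    &{data,err,done} = +{data,err,done}  (&→⊕)
      • data:
        +{ack,data,more} = &{ack,data,more}  (⊕→&)
          • ack:
            &{err,stop,ok} = +{err,stop,ok}  (&→⊕)
              • err:
                Z self-dual
              • stop:
                Z self-dual
              • ok:
                Z self-dual
          • data:
            &{retry,done,stop} = +{retry,done,stop}  (&→⊕)
              • retry:
                end self-dual
              • done:
                end self-dual
              • stop:
                Z self-dual
          • more:
            !Bool = ?Bool
              end self-dual
      • err:
        !Bool = ?Bool
          +{stop,retry} = &{stop,retry}  (⊕→&)
            • stop:
              end self-dual
            • retry:
              Z self-dual
      • done:
        &{data,err,ack} = +{data,err,ack}  (&→⊕)
          • data:
            !Bool = ?Bool
              Z self-dual
          • err:
            ?Bool = !Bool
              Z self-dual
          • ack:
            ?Unit = !Unit
              end self-dual

?Int.rec Z.+{data: &{ack: +{err: Z, stop: Z, ok: Z}, data: +{retry: end, done: end, stop: Z}, more: ?Bool.end}, err: ?Bool.&{stop: end, retry: Z}, done: +{data: ?Bool.Z, err: !Bool.Z, ack: !Unit.end}}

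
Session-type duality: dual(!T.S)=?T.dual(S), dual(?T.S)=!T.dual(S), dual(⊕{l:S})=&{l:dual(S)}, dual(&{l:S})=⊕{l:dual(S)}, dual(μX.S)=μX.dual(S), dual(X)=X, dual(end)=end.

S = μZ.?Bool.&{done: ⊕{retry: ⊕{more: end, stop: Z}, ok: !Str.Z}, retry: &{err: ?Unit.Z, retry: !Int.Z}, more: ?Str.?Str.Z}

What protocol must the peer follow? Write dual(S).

μZ = μZ  (binder kept)
  ?Bool = !Bool
    &{done,retry,more} = ⊕{done,retry,more}  (external→internal)
      case done:
        ⊕{retry,ok} = &{retry,ok}  (internal→external)
          case retry:
            ⊕{more,stop} = &{more,stop}  (internal→external)
              case more:
                end self-dual
              case stop:
                Z self-dual
          case ok:
            !Str = ?Str
              Z self-dual
      case retry:
        &{err,retry} = ⊕{err,retry}  (external→internal)
          case err:
            ?Unit = !Unit
              Z self-dual
          case retry:
            !Int = ?Int
              Z self-dual
      case more:
        ?Str = !Str
          ?Str = !Str
            Z self-dual

μZ.!Bool.⊕{done: &{retry: &{more: end, stop: Z}, ok: ?Str.Z}, retry: ⊕{err: !Unit.Z, retry: ?Int.Z}, more: !Str.!Str.Z}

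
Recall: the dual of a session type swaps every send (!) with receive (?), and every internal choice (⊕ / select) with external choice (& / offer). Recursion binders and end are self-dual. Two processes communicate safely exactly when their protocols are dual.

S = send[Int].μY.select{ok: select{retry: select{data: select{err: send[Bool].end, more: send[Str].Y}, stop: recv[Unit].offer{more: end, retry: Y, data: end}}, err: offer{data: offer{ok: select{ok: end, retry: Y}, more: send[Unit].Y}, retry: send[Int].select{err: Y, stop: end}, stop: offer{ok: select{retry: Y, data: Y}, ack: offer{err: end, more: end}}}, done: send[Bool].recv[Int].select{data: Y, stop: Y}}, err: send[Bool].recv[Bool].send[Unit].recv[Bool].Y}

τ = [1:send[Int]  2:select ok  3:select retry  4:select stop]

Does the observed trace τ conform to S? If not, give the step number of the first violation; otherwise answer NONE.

NONE

step 1: send[Int]  ✓  cont: μY.…
step 2: select ok  ✓  cont: select{retry: select{data: select{err: send[Bool].end, more: send[Str].μY.…}, stop: recv[Unit].offer{more: end, retry: μY.…, data: end}}, err: offer{data: offer{ok: select{ok: end, retry: μY.…}, more: send[Unit].μY.…}, retry: send[Int].select{err: μY.…, stop: end}, stop: offer{ok: select{retry: μY.…, data: μY.…}, ack: offer{err: end, more: end}}}, done: send[Bool].recv[Int].select{data: μY.…, stop: μY.…}}
step 3: select retry  ✓  cont: select{data: select{err: send[Bool].end, more: send[Str].μY.…}, stop: recv[Unit].offer{more: end, retry: μY.…, data: end}}
step 4: select stop  ✓  cont: recv[Unit].offer{more: end, retry: μY.…, data: end}
all 4 steps conform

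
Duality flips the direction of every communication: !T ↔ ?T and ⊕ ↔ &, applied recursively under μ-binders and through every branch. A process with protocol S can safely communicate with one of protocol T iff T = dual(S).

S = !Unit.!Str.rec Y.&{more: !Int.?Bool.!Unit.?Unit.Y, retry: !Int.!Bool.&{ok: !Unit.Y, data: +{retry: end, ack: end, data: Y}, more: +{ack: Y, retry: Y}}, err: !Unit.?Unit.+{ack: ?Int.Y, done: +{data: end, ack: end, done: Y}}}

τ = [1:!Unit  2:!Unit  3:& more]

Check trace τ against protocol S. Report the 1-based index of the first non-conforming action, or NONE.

2

[1] !Unit  match  residual = !Str.rec Y.…
[2] got !Unit, protocol expects !Str  ✗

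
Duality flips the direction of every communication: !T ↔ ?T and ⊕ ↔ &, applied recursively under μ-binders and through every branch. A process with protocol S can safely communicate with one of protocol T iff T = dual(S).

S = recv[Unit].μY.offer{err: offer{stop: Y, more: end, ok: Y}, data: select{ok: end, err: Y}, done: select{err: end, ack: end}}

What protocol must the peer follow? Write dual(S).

recv[Unit] ↦ send[Unit]
  μY ↦ μY  (μ self-dual)
    offer{err,data,done} ↦ select{err,data,done}  (&→⊕)
      [err]
        offer{stop,more,ok} ↦ select{stop,more,ok}  (&→⊕)
          [stop]
            Y ↦ Y
          [more]
            end ↦ end
          [ok]
            Y ↦ Y
      [data]
        select{ok,err} ↦ offer{ok,err}  (⊕→&)
          [ok]
            end ↦ end
          [err]
            Y ↦ Y
      [done]
        select{err,ack} ↦ offer{err,ack}  (⊕→&)
          [err]
            end ↦ end
          [ack]
            end ↦ end

send[Unit].μY.select{err: select{stop: Y, more: end, ok: Y}, data: offer{ok: end, err: Y}, done: offer{err: end, ack: end}}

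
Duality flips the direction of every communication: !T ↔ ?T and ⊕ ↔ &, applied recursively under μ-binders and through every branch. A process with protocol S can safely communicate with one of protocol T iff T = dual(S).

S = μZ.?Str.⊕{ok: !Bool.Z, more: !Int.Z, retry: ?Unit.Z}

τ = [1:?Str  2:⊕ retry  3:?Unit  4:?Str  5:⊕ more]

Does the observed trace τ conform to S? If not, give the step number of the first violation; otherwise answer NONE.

@1 ?Str  ✓  residual = ⊕{ok: !Bool.μZ.…, more: !Int.μZ.…, retry: ?Unit.μZ.…}
@2 ⊕ retry  ✓  residual = ?Unit.μZ.…
@3 ?Unit  ✓  residual = μZ.…
@4 ?Str  ✓  residual = ⊕{ok: !Bool.μZ.…, more: !Int.μZ.…, retry: ?Unit.μZ.…}
@5 ⊕ more  ✓  residual = !Int.μZ.…
trace exhausted — no violation

NONE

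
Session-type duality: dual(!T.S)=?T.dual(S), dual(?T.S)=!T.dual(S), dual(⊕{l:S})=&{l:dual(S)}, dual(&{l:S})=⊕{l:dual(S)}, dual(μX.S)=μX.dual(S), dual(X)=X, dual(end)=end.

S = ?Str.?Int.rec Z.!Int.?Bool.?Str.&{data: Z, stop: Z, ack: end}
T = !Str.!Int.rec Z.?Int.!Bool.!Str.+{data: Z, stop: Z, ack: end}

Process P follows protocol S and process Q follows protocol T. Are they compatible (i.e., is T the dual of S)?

?Str | !Str  ✓
  ?Int | !Int  ✓
    rec Z | rec Z  ✓ (μ self-dual)
      !Int | ?Int  ✓
        ?Bool | !Bool  ✓
          ?Str | !Str  ✓
            &{data,stop,ack} | +{data,stop,ack}  ✓ label sets agree
              case data:
                Z | Z  ✓
              case stop:
                Z | Z  ✓
              case ack:
                end | end  ✓

YES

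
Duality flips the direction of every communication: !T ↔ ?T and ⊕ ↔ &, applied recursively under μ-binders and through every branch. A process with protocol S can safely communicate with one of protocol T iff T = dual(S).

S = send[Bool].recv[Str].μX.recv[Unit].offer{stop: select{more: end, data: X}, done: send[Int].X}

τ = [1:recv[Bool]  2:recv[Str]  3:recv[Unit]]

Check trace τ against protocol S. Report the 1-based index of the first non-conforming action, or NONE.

1

step 1: got recv[Bool], protocol expects send[Bool]  ✗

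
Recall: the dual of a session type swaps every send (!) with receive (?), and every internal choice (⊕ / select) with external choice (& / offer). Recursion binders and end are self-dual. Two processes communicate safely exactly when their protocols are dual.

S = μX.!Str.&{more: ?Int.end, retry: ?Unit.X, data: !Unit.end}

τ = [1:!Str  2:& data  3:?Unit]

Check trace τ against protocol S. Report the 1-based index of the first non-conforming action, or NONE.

step 1: !Str  ✓  cont: &{more: ?Int.end, retry: ?Unit.μX.…, data: !Unit.end}
step 2: & data  ✓  cont: !Unit.end
step 3: got ?Unit, protocol expects !Unit  ✗

3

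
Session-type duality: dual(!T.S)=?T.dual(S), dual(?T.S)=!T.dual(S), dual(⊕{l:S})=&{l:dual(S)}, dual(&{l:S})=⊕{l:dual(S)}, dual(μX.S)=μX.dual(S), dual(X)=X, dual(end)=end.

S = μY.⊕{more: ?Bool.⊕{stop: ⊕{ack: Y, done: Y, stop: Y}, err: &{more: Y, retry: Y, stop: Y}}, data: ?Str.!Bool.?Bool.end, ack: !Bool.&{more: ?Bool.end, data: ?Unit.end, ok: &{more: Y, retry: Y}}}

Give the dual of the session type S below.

μY → μY  (μ self-dual)
  ⊕{more,data,ack} → &{more,data,ack}  (internal→external)
    • more:
      ?Bool → !Bool
        ⊕{stop,err} → &{stop,err}  (internal→external)
          • stop:
            ⊕{ack,done,stop} → &{ack,done,stop}  (internal→external)
              • ack:
                Y self-dual
              • done:
                Y self-dual
              • stop:
                Y self-dual
          • err:
            &{more,retry,stop} → ⊕{more,retry,stop}  (offer→select)
              • more:
                Y self-dual
              • retry:
                Y self-dual
              • stop:
                Y self-dual
    • data:
      ?Str → !Str
        !Bool → ?Bool
          ?Bool → !Bool
            end self-dual
    • ack:
      !Bool → ?Bool
        &{more,data,ok} → ⊕{more,data,ok}  (offer→select)
          • more:
            ?Bool → !Bool
              end self-dual
          • data:
            ?Unit → !Unit
              end self-dual
          • ok:
            &{more,retry} → ⊕{more,retry}  (offer→select)
              • more:
                Y self-dual
              • retry:
                Y self-dual

μY.&{more: !Bool.&{stop: &{ack: Y, done: Y, stop: Y}, err: ⊕{more: Y, retry: Y, stop: Y}}, data: !Str.?Bool.!Bool.end, ack: ?Bool.⊕{more: !Bool.end, data: !Unit.end, ok: ⊕{more: Y, retry: Y}}}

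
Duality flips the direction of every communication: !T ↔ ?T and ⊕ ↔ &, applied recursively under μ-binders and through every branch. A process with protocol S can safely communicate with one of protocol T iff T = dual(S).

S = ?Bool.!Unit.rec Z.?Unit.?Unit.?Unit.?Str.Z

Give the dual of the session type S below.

!Bool.?Unit.rec Z.!Unit.!Unit.!Unit.!Str.Z

?Bool → !Bool
  !Unit → ?Unit
    rec Z → rec Z  (μ self-dual)
      ?Unit → !Unit
        ?Unit → !Unit
          ?Unit → !Unit
            ?Str → !Str
              Z ↦ Z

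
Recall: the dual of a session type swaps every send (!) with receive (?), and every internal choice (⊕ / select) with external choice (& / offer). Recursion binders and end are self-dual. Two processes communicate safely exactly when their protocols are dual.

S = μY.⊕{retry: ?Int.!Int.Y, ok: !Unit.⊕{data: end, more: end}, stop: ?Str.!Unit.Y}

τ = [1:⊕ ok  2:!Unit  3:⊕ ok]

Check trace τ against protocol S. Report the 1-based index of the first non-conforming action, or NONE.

[1] ⊕ ok  ok  state: !Unit.⊕{data: end, more: end}
[2] !Unit  ok  state: ⊕{data: end, more: end}
[3] got ⊕ ok, protocol expects ⊕ data or ⊕ more  ✗

3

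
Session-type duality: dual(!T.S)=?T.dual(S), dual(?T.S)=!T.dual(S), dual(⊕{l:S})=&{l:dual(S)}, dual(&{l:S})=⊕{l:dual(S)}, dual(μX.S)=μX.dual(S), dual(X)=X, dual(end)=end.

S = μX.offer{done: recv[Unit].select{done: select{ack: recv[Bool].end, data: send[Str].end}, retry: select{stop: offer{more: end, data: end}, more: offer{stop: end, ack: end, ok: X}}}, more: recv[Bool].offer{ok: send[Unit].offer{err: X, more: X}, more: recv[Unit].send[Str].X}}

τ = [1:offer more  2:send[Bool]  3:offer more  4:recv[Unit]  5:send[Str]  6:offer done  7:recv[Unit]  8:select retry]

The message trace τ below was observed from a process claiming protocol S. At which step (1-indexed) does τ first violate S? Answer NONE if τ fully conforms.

2

[1] offer more  ✓  residual = recv[Bool].offer{ok: send[Unit].offer{err: μX.…, more: μX.…}, more: recv[Unit].send[Str].μX.…}
[2] got send[Bool], protocol expects recv[Bool]  ✗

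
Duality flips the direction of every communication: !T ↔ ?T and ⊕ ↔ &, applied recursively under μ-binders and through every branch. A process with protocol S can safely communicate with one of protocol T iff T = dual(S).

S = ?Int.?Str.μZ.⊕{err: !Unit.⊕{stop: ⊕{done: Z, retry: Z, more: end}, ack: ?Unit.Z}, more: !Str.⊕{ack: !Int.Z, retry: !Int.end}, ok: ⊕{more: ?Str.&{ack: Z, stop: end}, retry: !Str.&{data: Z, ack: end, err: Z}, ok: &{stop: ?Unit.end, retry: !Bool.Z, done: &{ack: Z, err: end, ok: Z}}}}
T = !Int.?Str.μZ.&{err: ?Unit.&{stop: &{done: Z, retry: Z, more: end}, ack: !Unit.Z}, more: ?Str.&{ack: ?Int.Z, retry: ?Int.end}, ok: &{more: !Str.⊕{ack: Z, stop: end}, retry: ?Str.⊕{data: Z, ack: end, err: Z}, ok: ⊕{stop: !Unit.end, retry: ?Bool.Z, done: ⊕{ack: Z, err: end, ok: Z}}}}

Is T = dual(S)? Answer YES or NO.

NO

?Int vs !Int  ok
  ?Str vs ?Str  ✗ same direction on both sides — not dual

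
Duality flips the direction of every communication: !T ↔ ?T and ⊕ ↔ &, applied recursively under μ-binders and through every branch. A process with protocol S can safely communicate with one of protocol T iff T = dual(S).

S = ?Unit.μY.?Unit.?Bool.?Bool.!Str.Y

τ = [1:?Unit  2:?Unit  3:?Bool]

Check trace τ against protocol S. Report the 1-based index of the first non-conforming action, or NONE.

[1] ?Unit  match  residual = μY.…
[2] ?Unit  match  residual = ?Bool.?Bool.!Str.μY.…
[3] ?Bool  match  residual = ?Bool.!Str.μY.…
τ conforms to S (length 3)

NONE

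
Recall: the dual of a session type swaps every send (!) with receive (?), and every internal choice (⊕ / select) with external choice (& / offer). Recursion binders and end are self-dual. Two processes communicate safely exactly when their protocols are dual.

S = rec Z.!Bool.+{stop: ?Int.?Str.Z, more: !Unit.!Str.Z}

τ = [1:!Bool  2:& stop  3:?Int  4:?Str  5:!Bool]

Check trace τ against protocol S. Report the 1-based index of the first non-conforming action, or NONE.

step 1: !Bool  match  cont: +{stop: ?Int.?Str.rec Z.…, more: !Unit.!Str.rec Z.…}
step 2: got & stop, protocol expects + stop or + more  ✗

2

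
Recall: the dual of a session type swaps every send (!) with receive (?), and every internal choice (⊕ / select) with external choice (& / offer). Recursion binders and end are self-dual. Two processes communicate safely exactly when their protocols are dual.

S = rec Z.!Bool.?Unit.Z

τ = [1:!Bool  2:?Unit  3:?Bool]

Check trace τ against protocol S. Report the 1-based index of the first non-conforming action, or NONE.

3

@1 !Bool  match  cont: ?Unit.rec Z.…
@2 ?Unit  match  cont: rec Z.…
@3 got ?Bool, protocol expects !Bool  ✗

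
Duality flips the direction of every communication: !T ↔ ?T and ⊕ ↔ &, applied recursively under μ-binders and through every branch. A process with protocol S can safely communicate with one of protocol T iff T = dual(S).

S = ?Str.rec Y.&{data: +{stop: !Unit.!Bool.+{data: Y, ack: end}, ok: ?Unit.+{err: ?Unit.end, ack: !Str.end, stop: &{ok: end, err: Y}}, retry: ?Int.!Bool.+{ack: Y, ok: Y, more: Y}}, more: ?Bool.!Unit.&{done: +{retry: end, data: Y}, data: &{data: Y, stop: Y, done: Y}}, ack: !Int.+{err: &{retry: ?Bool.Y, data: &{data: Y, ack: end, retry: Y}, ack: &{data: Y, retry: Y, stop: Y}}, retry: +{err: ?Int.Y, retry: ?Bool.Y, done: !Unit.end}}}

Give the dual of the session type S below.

!Str.rec Y.+{data: &{stop: ?Unit.?Bool.&{data: Y, ack: end}, ok: !Unit.&{err: !Unit.end, ack: ?Str.end, stop: +{ok: end, err: Y}}, retry: !Int.?Bool.&{ack: Y, ok: Y, more: Y}}, more: !Bool.?Unit.+{done: &{retry: end, data: Y}, data: +{data: Y, stop: Y, done: Y}}, ack: ?Int.&{err: +{retry: !Bool.Y, data: +{data: Y, ack: end, retry: Y}, ack: +{data: Y, retry: Y, stop: Y}}, retry: &{err: !Int.Y, retry: !Bool.Y, done: ?Unit.end}}}

?Str = !Str
  rec Y = rec Y  (rec unchanged)
    &{data,more,ack} = +{data,more,ack}  (&→⊕)
      case data:
        +{stop,ok,retry} = &{stop,ok,retry}  (⊕→&)
          case stop:
            !Unit = ?Unit
              !Bool = ?Bool
                +{data,ack} = &{data,ack}  (⊕→&)
                  case data:
                    Y ↦ Y
                  case ack:
                    end ↦ end
          case ok:
            ?Unit = !Unit
              +{err,ack,stop} = &{err,ack,stop}  (⊕→&)
                case err:
                  ?Unit = !Unit
                    end ↦ end
                case ack:
                  !Str = ?Str
                    end ↦ end
                case stop:
                  &{ok,err} = +{ok,err}  (&→⊕)
                    case ok:
                      end ↦ end
                    case err:
                      Y ↦ Y
          case retry:
            ?Int = !Int
              !Bool = ?Bool
                +{ack,ok,more} = &{ack,ok,more}  (⊕→&)
                  case ack:
                    Y ↦ Y
                  case ok:
                    Y ↦ Y
                  case more:
                    Y ↦ Y
      case more:
        ?Bool = !Bool
          !Unit = ?Unit
            &{done,data} = +{done,data}  (&→⊕)
              case done:
                +{retry,data} = &{retry,data}  (⊕→&)
                  case retry:
                    end ↦ end
                  case data:
                    Y ↦ Y
              case data:
                &{data,stop,done} = +{data,stop,done}  (&→⊕)
                  case data:
                    Y ↦ Y
                  case stop:
                    Y ↦ Y
                  case done:
                    Y ↦ Y
      case ack:
        !Int = ?Int
          +{err,retry} = &{err,retry}  (⊕→&)
            case err:
              &{retry,data,ack} = +{retry,data,ack}  (&→⊕)
                case retry:
                  ?Bool = !Bool
                    Y ↦ Y
                case data:
                  &{data,ack,retry} = +{data,ack,retry}  (&→⊕)
                    case data:
                      Y ↦ Y
                    case ack:
                      end ↦ end
                    case retry:
                      Y ↦ Y
                case ack:
                  &{data,retry,stop} = +{data,retry,stop}  (&→⊕)
                    case data:
                      Y ↦ Y
                    case retry:
                      Y ↦ Y
                    case stop:
                      Y ↦ Y
            case retry:
              +{err,retry,done} = &{err,retry,done}  (⊕→&)
                case err:
                  ?Int = !Int
                    Y ↦ Y
                case retry:
                  ?Bool = !Bool
                    Y ↦ Y
                case done:
                  !Unit = ?Unit
                    end ↦ end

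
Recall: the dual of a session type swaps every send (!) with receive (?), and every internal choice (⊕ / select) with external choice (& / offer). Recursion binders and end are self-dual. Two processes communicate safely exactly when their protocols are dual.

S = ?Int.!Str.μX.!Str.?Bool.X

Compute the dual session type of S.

!Int.?Str.μX.?Str.!Bool.X

?Int ↦ !Int
  !Str ↦ ?Str
    μX ↦ μX  (binder kept)
      !Str ↦ ?Str
        ?Bool ↦ !Bool
          X self-dual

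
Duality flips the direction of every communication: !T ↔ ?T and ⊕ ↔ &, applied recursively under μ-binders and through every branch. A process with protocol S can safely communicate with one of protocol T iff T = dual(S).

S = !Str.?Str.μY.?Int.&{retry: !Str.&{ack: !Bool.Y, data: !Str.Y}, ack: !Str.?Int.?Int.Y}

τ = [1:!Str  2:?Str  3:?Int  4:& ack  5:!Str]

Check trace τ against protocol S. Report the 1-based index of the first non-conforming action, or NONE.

step 1: !Str  match  cont: ?Str.μY.…
step 2: ?Str  match  cont: μY.…
step 3: ?Int  match  cont: &{retry: !Str.&{ack: !Bool.μY.…, data: !Str.μY.…}, ack: !Str.?Int.?Int.μY.…}
step 4: & ack  match  cont: !Str.?Int.?Int.μY.…
step 5: !Str  match  cont: ?Int.?Int.μY.…
τ conforms to S (length 5)

NONE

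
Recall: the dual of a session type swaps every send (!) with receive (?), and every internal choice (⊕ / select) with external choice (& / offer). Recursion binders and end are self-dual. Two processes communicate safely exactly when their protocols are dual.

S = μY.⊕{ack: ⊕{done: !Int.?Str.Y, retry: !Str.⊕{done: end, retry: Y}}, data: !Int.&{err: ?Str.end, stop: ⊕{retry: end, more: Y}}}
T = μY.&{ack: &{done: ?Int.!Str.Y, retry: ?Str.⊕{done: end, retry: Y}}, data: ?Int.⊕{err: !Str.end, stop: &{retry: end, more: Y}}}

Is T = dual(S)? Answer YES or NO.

μY vs μY  ✓ (μ self-dual)
  ⊕{ack,data} vs &{ack,data}  ✓ same labels
    [ack]
      ⊕{done,retry} vs &{done,retry}  ✓ same labels
        [done]
          !Int vs ?Int  ✓
            ?Str vs !Str  ✓
              Y vs Y  ✓
        [retry]
          !Str vs ?Str  ✓
            ⊕{done,retry} vs ⊕{done,retry}  ✗ choice polarity not flipped — not dual

NO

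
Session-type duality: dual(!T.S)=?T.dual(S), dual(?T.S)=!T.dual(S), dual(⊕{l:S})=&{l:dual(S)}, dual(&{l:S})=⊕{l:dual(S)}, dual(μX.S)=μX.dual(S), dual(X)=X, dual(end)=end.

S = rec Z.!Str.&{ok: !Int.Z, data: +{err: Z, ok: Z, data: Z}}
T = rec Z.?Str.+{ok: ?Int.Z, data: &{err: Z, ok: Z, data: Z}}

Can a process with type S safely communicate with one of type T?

rec Z vs rec Z  ✓ (rec unchanged)
  !Str vs ?Str  ✓
    &{ok,data} vs +{ok,data}  ✓ same labels
      • ok:
        !Int vs ?Int  ✓
          Z vs Z  ✓
      • data:
        +{err,ok,data} vs &{err,ok,data}  ✓ same labels
          • err:
            Z vs Z  ✓
          • ok:
            Z vs Z  ✓
          • data:
            Z vs Z  ✓

YES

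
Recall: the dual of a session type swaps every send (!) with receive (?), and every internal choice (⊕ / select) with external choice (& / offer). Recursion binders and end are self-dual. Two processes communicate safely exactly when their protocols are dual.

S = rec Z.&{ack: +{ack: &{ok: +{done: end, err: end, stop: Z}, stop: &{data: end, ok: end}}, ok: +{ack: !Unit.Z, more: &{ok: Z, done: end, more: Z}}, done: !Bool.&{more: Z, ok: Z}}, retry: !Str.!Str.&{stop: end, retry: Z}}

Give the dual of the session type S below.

rec Z → rec Z  (rec unchanged)
  &{ack,retry} → +{ack,retry}  (offer→select)
    case ack:
      +{ack,ok,done} → &{ack,ok,done}  (select→offer)
        case ack:
          &{ok,stop} → +{ok,stop}  (offer→select)
            case ok:
              +{done,err,stop} → &{done,err,stop}  (select→offer)
                case done:
                  end self-dual
                case err:
                  end self-dual
                case stop:
                  Z self-dual
            case stop:
              &{data,ok} → +{data,ok}  (offer→select)
                case data:
                  end self-dual
                case ok:
                  end self-dual
        case ok:
          +{ack,more} → &{ack,more}  (select→offer)
            case ack:
              !Unit → ?Unit
                Z self-dual
            case more:
              &{ok,done,more} → +{ok,done,more}  (offer→select)
                case ok:
                  Z self-dual
                case done:
                  end self-dual
                case more:
                  Z self-dual
        case done:
          !Bool → ?Bool
            &{more,ok} → +{more,ok}  (offer→select)
              case more:
                Z self-dual
              case ok:
                Z self-dual
    case retry:
      !Str → ?Str
        !Str → ?Str
          &{stop,retry} → +{stop,retry}  (offer→select)
            case stop:
              end self-dual
            case retry:
              Z self-dual

rec Z.+{ack: &{ack: +{ok: &{done: end, err: end, stop: Z}, stop: +{data: end, ok: end}}, ok: &{ack: ?Unit.Z, more: +{ok: Z, done: end, more: Z}}, done: ?Bool.+{more: Z, ok: Z}}, retry: ?Str.?Str.+{stop: end, retry: Z}}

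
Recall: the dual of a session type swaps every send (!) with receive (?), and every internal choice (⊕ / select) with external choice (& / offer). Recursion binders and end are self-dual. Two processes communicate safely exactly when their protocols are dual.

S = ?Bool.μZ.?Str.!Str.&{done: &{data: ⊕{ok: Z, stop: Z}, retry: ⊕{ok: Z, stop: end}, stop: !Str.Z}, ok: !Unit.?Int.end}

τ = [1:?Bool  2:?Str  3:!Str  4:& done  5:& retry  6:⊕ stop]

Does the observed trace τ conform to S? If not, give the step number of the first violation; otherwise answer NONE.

NONE

[1] ?Bool  match  residual = μZ.…
[2] ?Str  match  residual = !Str.&{done: &{data: ⊕{ok: μZ.…, stop: μZ.…}, retry: ⊕{ok: μZ.…, stop: end}, stop: !Str.μZ.…}, ok: !Unit.?Int.end}
[3] !Str  match  residual = &{done: &{data: ⊕{ok: μZ.…, stop: μZ.…}, retry: ⊕{ok: μZ.…, stop: end}, stop: !Str.μZ.…}, ok: !Unit.?Int.end}
[4] & done  match  residual = &{data: ⊕{ok: μZ.…, stop: μZ.…}, retry: ⊕{ok: μZ.…, stop: end}, stop: !Str.μZ.…}
[5] & retry  match  residual = ⊕{ok: μZ.…, stop: end}
[6] ⊕ stop  match  residual = end
trace exhausted — no violation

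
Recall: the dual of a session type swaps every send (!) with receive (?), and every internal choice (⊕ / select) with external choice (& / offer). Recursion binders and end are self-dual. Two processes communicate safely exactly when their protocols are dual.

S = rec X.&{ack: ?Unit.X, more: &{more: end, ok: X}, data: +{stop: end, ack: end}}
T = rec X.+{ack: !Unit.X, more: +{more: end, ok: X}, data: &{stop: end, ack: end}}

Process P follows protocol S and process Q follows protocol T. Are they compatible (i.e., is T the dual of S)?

rec X ‖ rec X  ✓ (rec unchanged)
  &{ack,more,data} ‖ +{ack,more,data}  ✓ labels match
    [ack]
      ?Unit ‖ !Unit  ✓
        X ‖ X  ✓
    [more]
      &{more,ok} ‖ +{more,ok}  ✓ labels match
        [more]
          end ‖ end  ✓
        [ok]
          X ‖ X  ✓
    [data]
      +{stop,ack} ‖ &{stop,ack}  ✓ labels match
        [stop]
          end ‖ end  ✓
        [ack]
          end ‖ end  ✓

YES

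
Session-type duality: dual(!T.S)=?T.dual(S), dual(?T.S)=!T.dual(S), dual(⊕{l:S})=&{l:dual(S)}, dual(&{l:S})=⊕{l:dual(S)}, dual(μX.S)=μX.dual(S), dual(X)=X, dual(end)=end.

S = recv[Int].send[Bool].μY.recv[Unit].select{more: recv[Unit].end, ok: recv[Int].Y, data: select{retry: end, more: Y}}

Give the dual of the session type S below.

send[Int].recv[Bool].μY.send[Unit].offer{more: send[Unit].end, ok: send[Int].Y, data: offer{retry: end, more: Y}}

recv[Int] → send[Int]
  send[Bool] → recv[Bool]
    μY → μY  (rec unchanged)
      recv[Unit] → send[Unit]
        select{more,ok,data} → offer{more,ok,data}  (⊕→&)
          case more:
            recv[Unit] → send[Unit]
              end self-dual
          case ok:
            recv[Int] → send[Int]
              Y self-dual
          case data:
            select{retry,more} → offer{retry,more}  (⊕→&)
              case retry:
                end self-dual
              case more:
                Y self-dual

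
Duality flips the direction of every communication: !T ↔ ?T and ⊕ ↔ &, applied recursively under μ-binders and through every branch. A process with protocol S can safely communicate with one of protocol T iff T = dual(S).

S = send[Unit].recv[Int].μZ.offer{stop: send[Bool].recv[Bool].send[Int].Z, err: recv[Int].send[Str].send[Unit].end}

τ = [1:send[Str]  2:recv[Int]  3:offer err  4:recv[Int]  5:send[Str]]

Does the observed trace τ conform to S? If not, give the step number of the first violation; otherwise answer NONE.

1

@1 got send[Str], protocol expects send[Unit]  ✗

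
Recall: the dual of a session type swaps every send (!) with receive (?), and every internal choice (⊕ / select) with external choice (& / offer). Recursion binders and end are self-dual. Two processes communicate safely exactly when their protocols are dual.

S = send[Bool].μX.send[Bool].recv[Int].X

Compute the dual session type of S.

recv[Bool].μX.recv[Bool].send[Int].X

send[Bool] → recv[Bool]
  μX → μX  (binder kept)
    send[Bool] → recv[Bool]
      recv[Int] → send[Int]
        dual(X) = X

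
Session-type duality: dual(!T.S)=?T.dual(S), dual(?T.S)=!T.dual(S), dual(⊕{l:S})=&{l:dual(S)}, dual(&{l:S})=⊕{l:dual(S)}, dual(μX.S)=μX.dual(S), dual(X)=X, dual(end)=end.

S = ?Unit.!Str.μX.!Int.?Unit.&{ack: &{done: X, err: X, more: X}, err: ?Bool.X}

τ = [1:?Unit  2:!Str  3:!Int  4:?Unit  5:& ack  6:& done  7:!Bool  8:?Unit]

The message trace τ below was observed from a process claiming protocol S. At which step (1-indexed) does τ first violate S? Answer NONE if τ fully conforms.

[1] ?Unit  ✓  state: !Str.μX.…
[2] !Str  ✓  state: μX.…
[3] !Int  ✓  state: ?Unit.&{ack: &{done: μX.…, err: μX.…, more: μX.…}, err: ?Bool.μX.…}
[4] ?Unit  ✓  state: &{ack: &{done: μX.…, err: μX.…, more: μX.…}, err: ?Bool.μX.…}
[5] & ack  ✓  state: &{done: μX.…, err: μX.…, more: μX.…}
[6] & done  ✓  state: μX.…
[7] got !Bool, protocol expects !Int  ✗

7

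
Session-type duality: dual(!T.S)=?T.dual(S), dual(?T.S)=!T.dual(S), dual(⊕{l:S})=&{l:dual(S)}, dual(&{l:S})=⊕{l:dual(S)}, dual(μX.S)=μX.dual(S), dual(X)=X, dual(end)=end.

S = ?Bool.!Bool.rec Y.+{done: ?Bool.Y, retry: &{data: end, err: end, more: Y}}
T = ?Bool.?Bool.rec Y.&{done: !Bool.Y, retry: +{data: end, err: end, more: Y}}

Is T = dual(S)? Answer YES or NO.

NO

?Bool ‖ ?Bool  ✗ same direction on both sides — not dual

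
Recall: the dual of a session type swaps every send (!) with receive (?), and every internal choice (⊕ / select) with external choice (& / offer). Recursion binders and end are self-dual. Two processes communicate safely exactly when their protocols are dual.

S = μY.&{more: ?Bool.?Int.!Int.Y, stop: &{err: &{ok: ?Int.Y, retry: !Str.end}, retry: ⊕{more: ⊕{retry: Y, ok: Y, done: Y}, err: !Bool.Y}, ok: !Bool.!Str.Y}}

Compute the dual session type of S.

μY.⊕{more: !Bool.!Int.?Int.Y, stop: ⊕{err: ⊕{ok: !Int.Y, retry: ?Str.end}, retry: &{more: &{retry: Y, ok: Y, done: Y}, err: ?Bool.Y}, ok: ?Bool.?Str.Y}}

μY = μY  (μ self-dual)
  &{more,stop} = ⊕{more,stop}  (&→⊕)
    • more:
      ?Bool = !Bool
        ?Int = !Int
          !Int = ?Int
            Y ↦ Y
    • stop:
      &{err,retry,ok} = ⊕{err,retry,ok}  (&→⊕)
        • err:
          &{ok,retry} = ⊕{ok,retry}  (&→⊕)
            • ok:
              ?Int = !Int
                Y ↦ Y
            • retry:
              !Str = ?Str
                end ↦ end
        • retry:
          ⊕{more,err} = &{more,err}  (select→offer)
            • more:
              ⊕{retry,ok,done} = &{retry,ok,done}  (select→offer)
                • retry:
                  Y ↦ Y
                • ok:
                  Y ↦ Y
                • done:
                  Y ↦ Y
            • err:
              !Bool = ?Bool
                Y ↦ Y
        • ok:
          !Bool = ?Bool
            !Str = ?Str
              Y ↦ Y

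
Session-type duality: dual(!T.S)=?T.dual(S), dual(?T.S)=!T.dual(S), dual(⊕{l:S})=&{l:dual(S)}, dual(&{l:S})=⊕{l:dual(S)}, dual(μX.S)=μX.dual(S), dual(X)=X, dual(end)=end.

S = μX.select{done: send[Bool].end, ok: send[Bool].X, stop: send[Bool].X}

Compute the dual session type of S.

μX ↦ μX  (binder kept)
  select{done,ok,stop} ↦ offer{done,ok,stop}  (⊕→&)
    case done:
      send[Bool] ↦ recv[Bool]
        end self-dual
    case ok:
      send[Bool] ↦ recv[Bool]
        X self-dual
    case stop:
      send[Bool] ↦ recv[Bool]
        X self-dual

μX.offer{done: recv[Bool].end, ok: recv[Bool].X, stop: recv[Bool].X}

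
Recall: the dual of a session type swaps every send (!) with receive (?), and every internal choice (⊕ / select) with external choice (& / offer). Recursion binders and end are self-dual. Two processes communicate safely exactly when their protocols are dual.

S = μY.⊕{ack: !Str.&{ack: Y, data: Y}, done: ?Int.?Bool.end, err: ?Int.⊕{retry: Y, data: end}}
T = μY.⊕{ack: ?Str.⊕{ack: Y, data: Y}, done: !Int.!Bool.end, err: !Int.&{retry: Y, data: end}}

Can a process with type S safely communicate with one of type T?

NO

μY vs μY  ok (μ self-dual)
  ⊕{ack,done,err} vs ⊕{ack,done,err}  ✗ choice polarity not flipped — not dual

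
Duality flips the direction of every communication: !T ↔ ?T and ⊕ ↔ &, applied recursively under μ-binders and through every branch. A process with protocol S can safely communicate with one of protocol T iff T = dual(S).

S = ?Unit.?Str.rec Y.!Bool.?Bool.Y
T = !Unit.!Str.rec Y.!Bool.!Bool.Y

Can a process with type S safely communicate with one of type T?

?Unit vs !Unit  match
  ?Str vs !Str  match
    rec Y vs rec Y  match (binder kept)
      !Bool vs !Bool  ✗ same direction on both sides — not dual

NO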